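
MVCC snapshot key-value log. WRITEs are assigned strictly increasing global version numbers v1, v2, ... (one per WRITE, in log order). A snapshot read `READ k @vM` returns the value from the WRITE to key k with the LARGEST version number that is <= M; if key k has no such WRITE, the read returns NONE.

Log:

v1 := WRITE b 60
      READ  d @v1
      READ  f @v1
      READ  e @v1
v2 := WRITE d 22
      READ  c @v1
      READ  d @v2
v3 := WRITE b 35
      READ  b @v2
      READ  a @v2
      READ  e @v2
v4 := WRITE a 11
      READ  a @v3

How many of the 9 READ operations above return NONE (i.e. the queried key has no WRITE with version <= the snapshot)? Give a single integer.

v1: WRITE b=60  (b history now [(1, 60)])
READ d @v1: history=[] -> no version <= 1 -> NONE
READ f @v1: history=[] -> no version <= 1 -> NONE
READ e @v1: history=[] -> no version <= 1 -> NONE
v2: WRITE d=22  (d history now [(2, 22)])
READ c @v1: history=[] -> no version <= 1 -> NONE
READ d @v2: history=[(2, 22)] -> pick v2 -> 22
v3: WRITE b=35  (b history now [(1, 60), (3, 35)])
READ b @v2: history=[(1, 60), (3, 35)] -> pick v1 -> 60
READ a @v2: history=[] -> no version <= 2 -> NONE
READ e @v2: history=[] -> no version <= 2 -> NONE
v4: WRITE a=11  (a history now [(4, 11)])
READ a @v3: history=[(4, 11)] -> no version <= 3 -> NONE
Read results in order: ['NONE', 'NONE', 'NONE', 'NONE', '22', '60', 'NONE', 'NONE', 'NONE']
NONE count = 7

Answer: 7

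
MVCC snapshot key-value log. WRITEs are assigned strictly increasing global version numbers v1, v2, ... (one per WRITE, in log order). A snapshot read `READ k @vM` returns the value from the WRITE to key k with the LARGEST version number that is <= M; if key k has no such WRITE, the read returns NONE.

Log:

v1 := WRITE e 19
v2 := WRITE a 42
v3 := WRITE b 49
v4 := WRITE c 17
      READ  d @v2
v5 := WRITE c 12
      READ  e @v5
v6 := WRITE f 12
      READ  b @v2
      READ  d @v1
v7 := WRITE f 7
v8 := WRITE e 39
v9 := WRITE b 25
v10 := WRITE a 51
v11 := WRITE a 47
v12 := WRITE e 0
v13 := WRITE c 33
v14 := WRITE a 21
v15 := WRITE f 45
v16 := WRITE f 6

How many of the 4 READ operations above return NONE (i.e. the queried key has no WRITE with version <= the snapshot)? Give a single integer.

v1: WRITE e=19  (e history now [(1, 19)])
v2: WRITE a=42  (a history now [(2, 42)])
v3: WRITE b=49  (b history now [(3, 49)])
v4: WRITE c=17  (c history now [(4, 17)])
READ d @v2: history=[] -> no version <= 2 -> NONE
v5: WRITE c=12  (c history now [(4, 17), (5, 12)])
READ e @v5: history=[(1, 19)] -> pick v1 -> 19
v6: WRITE f=12  (f history now [(6, 12)])
READ b @v2: history=[(3, 49)] -> no version <= 2 -> NONE
READ d @v1: history=[] -> no version <= 1 -> NONE
v7: WRITE f=7  (f history now [(6, 12), (7, 7)])
v8: WRITE e=39  (e history now [(1, 19), (8, 39)])
v9: WRITE b=25  (b history now [(3, 49), (9, 25)])
v10: WRITE a=51  (a history now [(2, 42), (10, 51)])
v11: WRITE a=47  (a history now [(2, 42), (10, 51), (11, 47)])
v12: WRITE e=0  (e history now [(1, 19), (8, 39), (12, 0)])
v13: WRITE c=33  (c history now [(4, 17), (5, 12), (13, 33)])
v14: WRITE a=21  (a history now [(2, 42), (10, 51), (11, 47), (14, 21)])
v15: WRITE f=45  (f history now [(6, 12), (7, 7), (15, 45)])
v16: WRITE f=6  (f history now [(6, 12), (7, 7), (15, 45), (16, 6)])
Read results in order: ['NONE', '19', 'NONE', 'NONE']
NONE count = 3

Answer: 3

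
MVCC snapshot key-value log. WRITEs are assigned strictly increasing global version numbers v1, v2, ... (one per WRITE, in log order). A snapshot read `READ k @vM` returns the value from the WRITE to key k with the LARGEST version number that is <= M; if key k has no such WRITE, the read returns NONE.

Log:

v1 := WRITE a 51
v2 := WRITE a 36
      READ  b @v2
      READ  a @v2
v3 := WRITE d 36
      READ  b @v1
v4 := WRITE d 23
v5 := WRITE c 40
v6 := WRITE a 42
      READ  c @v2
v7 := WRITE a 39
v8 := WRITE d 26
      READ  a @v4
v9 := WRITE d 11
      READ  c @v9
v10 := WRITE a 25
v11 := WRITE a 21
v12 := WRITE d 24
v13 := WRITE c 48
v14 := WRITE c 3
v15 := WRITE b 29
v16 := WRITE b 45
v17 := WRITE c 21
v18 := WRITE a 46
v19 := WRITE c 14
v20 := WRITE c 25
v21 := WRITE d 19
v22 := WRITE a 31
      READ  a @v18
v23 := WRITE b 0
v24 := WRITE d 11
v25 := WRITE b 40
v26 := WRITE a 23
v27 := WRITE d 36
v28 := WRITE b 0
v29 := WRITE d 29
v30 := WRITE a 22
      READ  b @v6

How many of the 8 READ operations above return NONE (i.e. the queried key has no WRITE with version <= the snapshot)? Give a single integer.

v1: WRITE a=51  (a history now [(1, 51)])
v2: WRITE a=36  (a history now [(1, 51), (2, 36)])
READ b @v2: history=[] -> no version <= 2 -> NONE
READ a @v2: history=[(1, 51), (2, 36)] -> pick v2 -> 36
v3: WRITE d=36  (d history now [(3, 36)])
READ b @v1: history=[] -> no version <= 1 -> NONE
v4: WRITE d=23  (d history now [(3, 36), (4, 23)])
v5: WRITE c=40  (c history now [(5, 40)])
v6: WRITE a=42  (a history now [(1, 51), (2, 36), (6, 42)])
READ c @v2: history=[(5, 40)] -> no version <= 2 -> NONE
v7: WRITE a=39  (a history now [(1, 51), (2, 36), (6, 42), (7, 39)])
v8: WRITE d=26  (d history now [(3, 36), (4, 23), (8, 26)])
READ a @v4: history=[(1, 51), (2, 36), (6, 42), (7, 39)] -> pick v2 -> 36
v9: WRITE d=11  (d history now [(3, 36), (4, 23), (8, 26), (9, 11)])
READ c @v9: history=[(5, 40)] -> pick v5 -> 40
v10: WRITE a=25  (a history now [(1, 51), (2, 36), (6, 42), (7, 39), (10, 25)])
v11: WRITE a=21  (a history now [(1, 51), (2, 36), (6, 42), (7, 39), (10, 25), (11, 21)])
v12: WRITE d=24  (d history now [(3, 36), (4, 23), (8, 26), (9, 11), (12, 24)])
v13: WRITE c=48  (c history now [(5, 40), (13, 48)])
v14: WRITE c=3  (c history now [(5, 40), (13, 48), (14, 3)])
v15: WRITE b=29  (b history now [(15, 29)])
v16: WRITE b=45  (b history now [(15, 29), (16, 45)])
v17: WRITE c=21  (c history now [(5, 40), (13, 48), (14, 3), (17, 21)])
v18: WRITE a=46  (a history now [(1, 51), (2, 36), (6, 42), (7, 39), (10, 25), (11, 21), (18, 46)])
v19: WRITE c=14  (c history now [(5, 40), (13, 48), (14, 3), (17, 21), (19, 14)])
v20: WRITE c=25  (c history now [(5, 40), (13, 48), (14, 3), (17, 21), (19, 14), (20, 25)])
v21: WRITE d=19  (d history now [(3, 36), (4, 23), (8, 26), (9, 11), (12, 24), (21, 19)])
v22: WRITE a=31  (a history now [(1, 51), (2, 36), (6, 42), (7, 39), (10, 25), (11, 21), (18, 46), (22, 31)])
READ a @v18: history=[(1, 51), (2, 36), (6, 42), (7, 39), (10, 25), (11, 21), (18, 46), (22, 31)] -> pick v18 -> 46
v23: WRITE b=0  (b history now [(15, 29), (16, 45), (23, 0)])
v24: WRITE d=11  (d history now [(3, 36), (4, 23), (8, 26), (9, 11), (12, 24), (21, 19), (24, 11)])
v25: WRITE b=40  (b history now [(15, 29), (16, 45), (23, 0), (25, 40)])
v26: WRITE a=23  (a history now [(1, 51), (2, 36), (6, 42), (7, 39), (10, 25), (11, 21), (18, 46), (22, 31), (26, 23)])
v27: WRITE d=36  (d history now [(3, 36), (4, 23), (8, 26), (9, 11), (12, 24), (21, 19), (24, 11), (27, 36)])
v28: WRITE b=0  (b history now [(15, 29), (16, 45), (23, 0), (25, 40), (28, 0)])
v29: WRITE d=29  (d history now [(3, 36), (4, 23), (8, 26), (9, 11), (12, 24), (21, 19), (24, 11), (27, 36), (29, 29)])
v30: WRITE a=22  (a history now [(1, 51), (2, 36), (6, 42), (7, 39), (10, 25), (11, 21), (18, 46), (22, 31), (26, 23), (30, 22)])
READ b @v6: history=[(15, 29), (16, 45), (23, 0), (25, 40), (28, 0)] -> no version <= 6 -> NONE
Read results in order: ['NONE', '36', 'NONE', 'NONE', '36', '40', '46', 'NONE']
NONE count = 4

Answer: 4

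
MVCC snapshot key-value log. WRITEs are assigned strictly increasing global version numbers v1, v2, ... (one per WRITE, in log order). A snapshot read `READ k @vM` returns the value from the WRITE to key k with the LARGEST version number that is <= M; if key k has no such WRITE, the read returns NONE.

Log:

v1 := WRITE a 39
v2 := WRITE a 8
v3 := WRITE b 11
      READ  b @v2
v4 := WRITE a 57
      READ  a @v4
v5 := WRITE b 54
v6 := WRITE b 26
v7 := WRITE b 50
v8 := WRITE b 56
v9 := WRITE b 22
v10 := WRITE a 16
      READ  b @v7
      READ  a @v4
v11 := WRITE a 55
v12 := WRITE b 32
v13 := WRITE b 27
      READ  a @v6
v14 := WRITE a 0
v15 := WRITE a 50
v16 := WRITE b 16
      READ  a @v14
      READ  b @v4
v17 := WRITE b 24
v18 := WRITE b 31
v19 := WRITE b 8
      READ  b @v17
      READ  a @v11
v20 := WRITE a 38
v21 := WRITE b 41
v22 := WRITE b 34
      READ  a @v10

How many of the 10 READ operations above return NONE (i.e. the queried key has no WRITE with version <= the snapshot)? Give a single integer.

v1: WRITE a=39  (a history now [(1, 39)])
v2: WRITE a=8  (a history now [(1, 39), (2, 8)])
v3: WRITE b=11  (b history now [(3, 11)])
READ b @v2: history=[(3, 11)] -> no version <= 2 -> NONE
v4: WRITE a=57  (a history now [(1, 39), (2, 8), (4, 57)])
READ a @v4: history=[(1, 39), (2, 8), (4, 57)] -> pick v4 -> 57
v5: WRITE b=54  (b history now [(3, 11), (5, 54)])
v6: WRITE b=26  (b history now [(3, 11), (5, 54), (6, 26)])
v7: WRITE b=50  (b history now [(3, 11), (5, 54), (6, 26), (7, 50)])
v8: WRITE b=56  (b history now [(3, 11), (5, 54), (6, 26), (7, 50), (8, 56)])
v9: WRITE b=22  (b history now [(3, 11), (5, 54), (6, 26), (7, 50), (8, 56), (9, 22)])
v10: WRITE a=16  (a history now [(1, 39), (2, 8), (4, 57), (10, 16)])
READ b @v7: history=[(3, 11), (5, 54), (6, 26), (7, 50), (8, 56), (9, 22)] -> pick v7 -> 50
READ a @v4: history=[(1, 39), (2, 8), (4, 57), (10, 16)] -> pick v4 -> 57
v11: WRITE a=55  (a history now [(1, 39), (2, 8), (4, 57), (10, 16), (11, 55)])
v12: WRITE b=32  (b history now [(3, 11), (5, 54), (6, 26), (7, 50), (8, 56), (9, 22), (12, 32)])
v13: WRITE b=27  (b history now [(3, 11), (5, 54), (6, 26), (7, 50), (8, 56), (9, 22), (12, 32), (13, 27)])
READ a @v6: history=[(1, 39), (2, 8), (4, 57), (10, 16), (11, 55)] -> pick v4 -> 57
v14: WRITE a=0  (a history now [(1, 39), (2, 8), (4, 57), (10, 16), (11, 55), (14, 0)])
v15: WRITE a=50  (a history now [(1, 39), (2, 8), (4, 57), (10, 16), (11, 55), (14, 0), (15, 50)])
v16: WRITE b=16  (b history now [(3, 11), (5, 54), (6, 26), (7, 50), (8, 56), (9, 22), (12, 32), (13, 27), (16, 16)])
READ a @v14: history=[(1, 39), (2, 8), (4, 57), (10, 16), (11, 55), (14, 0), (15, 50)] -> pick v14 -> 0
READ b @v4: history=[(3, 11), (5, 54), (6, 26), (7, 50), (8, 56), (9, 22), (12, 32), (13, 27), (16, 16)] -> pick v3 -> 11
v17: WRITE b=24  (b history now [(3, 11), (5, 54), (6, 26), (7, 50), (8, 56), (9, 22), (12, 32), (13, 27), (16, 16), (17, 24)])
v18: WRITE b=31  (b history now [(3, 11), (5, 54), (6, 26), (7, 50), (8, 56), (9, 22), (12, 32), (13, 27), (16, 16), (17, 24), (18, 31)])
v19: WRITE b=8  (b history now [(3, 11), (5, 54), (6, 26), (7, 50), (8, 56), (9, 22), (12, 32), (13, 27), (16, 16), (17, 24), (18, 31), (19, 8)])
READ b @v17: history=[(3, 11), (5, 54), (6, 26), (7, 50), (8, 56), (9, 22), (12, 32), (13, 27), (16, 16), (17, 24), (18, 31), (19, 8)] -> pick v17 -> 24
READ a @v11: history=[(1, 39), (2, 8), (4, 57), (10, 16), (11, 55), (14, 0), (15, 50)] -> pick v11 -> 55
v20: WRITE a=38  (a history now [(1, 39), (2, 8), (4, 57), (10, 16), (11, 55), (14, 0), (15, 50), (20, 38)])
v21: WRITE b=41  (b history now [(3, 11), (5, 54), (6, 26), (7, 50), (8, 56), (9, 22), (12, 32), (13, 27), (16, 16), (17, 24), (18, 31), (19, 8), (21, 41)])
v22: WRITE b=34  (b history now [(3, 11), (5, 54), (6, 26), (7, 50), (8, 56), (9, 22), (12, 32), (13, 27), (16, 16), (17, 24), (18, 31), (19, 8), (21, 41), (22, 34)])
READ a @v10: history=[(1, 39), (2, 8), (4, 57), (10, 16), (11, 55), (14, 0), (15, 50), (20, 38)] -> pick v10 -> 16
Read results in order: ['NONE', '57', '50', '57', '57', '0', '11', '24', '55', '16']
NONE count = 1

Answer: 1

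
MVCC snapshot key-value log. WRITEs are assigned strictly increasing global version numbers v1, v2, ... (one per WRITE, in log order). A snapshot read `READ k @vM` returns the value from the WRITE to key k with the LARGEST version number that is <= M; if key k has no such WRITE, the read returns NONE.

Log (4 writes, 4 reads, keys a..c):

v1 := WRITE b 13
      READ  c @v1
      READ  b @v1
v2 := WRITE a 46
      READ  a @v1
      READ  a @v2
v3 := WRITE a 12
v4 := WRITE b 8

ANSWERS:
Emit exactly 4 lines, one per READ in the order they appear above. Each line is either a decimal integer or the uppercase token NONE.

v1: WRITE b=13  (b history now [(1, 13)])
READ c @v1: history=[] -> no version <= 1 -> NONE
READ b @v1: history=[(1, 13)] -> pick v1 -> 13
v2: WRITE a=46  (a history now [(2, 46)])
READ a @v1: history=[(2, 46)] -> no version <= 1 -> NONE
READ a @v2: history=[(2, 46)] -> pick v2 -> 46
v3: WRITE a=12  (a history now [(2, 46), (3, 12)])
v4: WRITE b=8  (b history now [(1, 13), (4, 8)])

Answer: NONE
13
NONE
46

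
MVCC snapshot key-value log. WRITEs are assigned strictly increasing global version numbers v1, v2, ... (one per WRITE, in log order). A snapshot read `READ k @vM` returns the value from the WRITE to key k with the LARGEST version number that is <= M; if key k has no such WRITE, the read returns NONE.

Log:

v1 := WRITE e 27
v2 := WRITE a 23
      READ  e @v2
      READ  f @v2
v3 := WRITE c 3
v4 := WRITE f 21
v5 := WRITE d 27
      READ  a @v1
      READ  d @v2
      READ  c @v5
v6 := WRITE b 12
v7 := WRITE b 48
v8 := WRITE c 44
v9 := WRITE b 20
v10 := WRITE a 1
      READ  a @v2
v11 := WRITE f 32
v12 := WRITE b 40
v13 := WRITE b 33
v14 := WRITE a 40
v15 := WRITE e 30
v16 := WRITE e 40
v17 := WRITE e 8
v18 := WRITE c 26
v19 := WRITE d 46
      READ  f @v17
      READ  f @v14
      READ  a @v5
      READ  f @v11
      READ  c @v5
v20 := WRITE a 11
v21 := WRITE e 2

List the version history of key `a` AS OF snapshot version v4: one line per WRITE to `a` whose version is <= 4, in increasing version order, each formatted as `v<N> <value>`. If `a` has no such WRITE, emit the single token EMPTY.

Answer: v2 23

Derivation:
Scan writes for key=a with version <= 4:
  v1 WRITE e 27 -> skip
  v2 WRITE a 23 -> keep
  v3 WRITE c 3 -> skip
  v4 WRITE f 21 -> skip
  v5 WRITE d 27 -> skip
  v6 WRITE b 12 -> skip
  v7 WRITE b 48 -> skip
  v8 WRITE c 44 -> skip
  v9 WRITE b 20 -> skip
  v10 WRITE a 1 -> drop (> snap)
  v11 WRITE f 32 -> skip
  v12 WRITE b 40 -> skip
  v13 WRITE b 33 -> skip
  v14 WRITE a 40 -> drop (> snap)
  v15 WRITE e 30 -> skip
  v16 WRITE e 40 -> skip
  v17 WRITE e 8 -> skip
  v18 WRITE c 26 -> skip
  v19 WRITE d 46 -> skip
  v20 WRITE a 11 -> drop (> snap)
  v21 WRITE e 2 -> skip
Collected: [(2, 23)]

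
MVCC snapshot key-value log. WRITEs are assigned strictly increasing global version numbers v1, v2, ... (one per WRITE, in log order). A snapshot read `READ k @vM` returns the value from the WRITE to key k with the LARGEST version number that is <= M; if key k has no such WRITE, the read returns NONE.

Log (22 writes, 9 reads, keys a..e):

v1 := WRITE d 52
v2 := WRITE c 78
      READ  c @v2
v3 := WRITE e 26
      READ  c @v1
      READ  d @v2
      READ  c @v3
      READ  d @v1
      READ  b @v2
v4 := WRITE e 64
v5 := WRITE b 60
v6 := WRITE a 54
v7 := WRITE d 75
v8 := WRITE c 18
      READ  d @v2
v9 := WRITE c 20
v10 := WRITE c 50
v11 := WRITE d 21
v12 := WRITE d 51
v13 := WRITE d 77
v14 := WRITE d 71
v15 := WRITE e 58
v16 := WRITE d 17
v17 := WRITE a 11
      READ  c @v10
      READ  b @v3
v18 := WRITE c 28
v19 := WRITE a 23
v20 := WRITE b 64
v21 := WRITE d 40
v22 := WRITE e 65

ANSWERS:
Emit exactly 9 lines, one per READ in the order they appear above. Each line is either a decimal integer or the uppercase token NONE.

v1: WRITE d=52  (d history now [(1, 52)])
v2: WRITE c=78  (c history now [(2, 78)])
READ c @v2: history=[(2, 78)] -> pick v2 -> 78
v3: WRITE e=26  (e history now [(3, 26)])
READ c @v1: history=[(2, 78)] -> no version <= 1 -> NONE
READ d @v2: history=[(1, 52)] -> pick v1 -> 52
READ c @v3: history=[(2, 78)] -> pick v2 -> 78
READ d @v1: history=[(1, 52)] -> pick v1 -> 52
READ b @v2: history=[] -> no version <= 2 -> NONE
v4: WRITE e=64  (e history now [(3, 26), (4, 64)])
v5: WRITE b=60  (b history now [(5, 60)])
v6: WRITE a=54  (a history now [(6, 54)])
v7: WRITE d=75  (d history now [(1, 52), (7, 75)])
v8: WRITE c=18  (c history now [(2, 78), (8, 18)])
READ d @v2: history=[(1, 52), (7, 75)] -> pick v1 -> 52
v9: WRITE c=20  (c history now [(2, 78), (8, 18), (9, 20)])
v10: WRITE c=50  (c history now [(2, 78), (8, 18), (9, 20), (10, 50)])
v11: WRITE d=21  (d history now [(1, 52), (7, 75), (11, 21)])
v12: WRITE d=51  (d history now [(1, 52), (7, 75), (11, 21), (12, 51)])
v13: WRITE d=77  (d history now [(1, 52), (7, 75), (11, 21), (12, 51), (13, 77)])
v14: WRITE d=71  (d history now [(1, 52), (7, 75), (11, 21), (12, 51), (13, 77), (14, 71)])
v15: WRITE e=58  (e history now [(3, 26), (4, 64), (15, 58)])
v16: WRITE d=17  (d history now [(1, 52), (7, 75), (11, 21), (12, 51), (13, 77), (14, 71), (16, 17)])
v17: WRITE a=11  (a history now [(6, 54), (17, 11)])
READ c @v10: history=[(2, 78), (8, 18), (9, 20), (10, 50)] -> pick v10 -> 50
READ b @v3: history=[(5, 60)] -> no version <= 3 -> NONE
v18: WRITE c=28  (c history now [(2, 78), (8, 18), (9, 20), (10, 50), (18, 28)])
v19: WRITE a=23  (a history now [(6, 54), (17, 11), (19, 23)])
v20: WRITE b=64  (b history now [(5, 60), (20, 64)])
v21: WRITE d=40  (d history now [(1, 52), (7, 75), (11, 21), (12, 51), (13, 77), (14, 71), (16, 17), (21, 40)])
v22: WRITE e=65  (e history now [(3, 26), (4, 64), (15, 58), (22, 65)])

Answer: 78
NONE
52
78
52
NONE
52
50
NONE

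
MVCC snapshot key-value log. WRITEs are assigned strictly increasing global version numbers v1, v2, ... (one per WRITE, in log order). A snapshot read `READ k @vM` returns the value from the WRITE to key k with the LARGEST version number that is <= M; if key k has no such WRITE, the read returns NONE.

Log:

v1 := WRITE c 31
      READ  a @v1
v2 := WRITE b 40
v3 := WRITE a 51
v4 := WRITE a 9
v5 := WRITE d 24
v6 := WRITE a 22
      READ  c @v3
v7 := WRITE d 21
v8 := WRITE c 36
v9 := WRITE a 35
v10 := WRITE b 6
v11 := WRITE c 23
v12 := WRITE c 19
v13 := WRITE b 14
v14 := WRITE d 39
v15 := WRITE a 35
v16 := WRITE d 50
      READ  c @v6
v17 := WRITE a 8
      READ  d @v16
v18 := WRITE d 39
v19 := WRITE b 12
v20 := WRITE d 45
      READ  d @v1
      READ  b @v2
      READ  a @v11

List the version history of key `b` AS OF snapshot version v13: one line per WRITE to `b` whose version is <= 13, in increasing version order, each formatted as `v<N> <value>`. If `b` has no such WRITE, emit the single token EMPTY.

Answer: v2 40
v10 6
v13 14

Derivation:
Scan writes for key=b with version <= 13:
  v1 WRITE c 31 -> skip
  v2 WRITE b 40 -> keep
  v3 WRITE a 51 -> skip
  v4 WRITE a 9 -> skip
  v5 WRITE d 24 -> skip
  v6 WRITE a 22 -> skip
  v7 WRITE d 21 -> skip
  v8 WRITE c 36 -> skip
  v9 WRITE a 35 -> skip
  v10 WRITE b 6 -> keep
  v11 WRITE c 23 -> skip
  v12 WRITE c 19 -> skip
  v13 WRITE b 14 -> keep
  v14 WRITE d 39 -> skip
  v15 WRITE a 35 -> skip
  v16 WRITE d 50 -> skip
  v17 WRITE a 8 -> skip
  v18 WRITE d 39 -> skip
  v19 WRITE b 12 -> drop (> snap)
  v20 WRITE d 45 -> skip
Collected: [(2, 40), (10, 6), (13, 14)]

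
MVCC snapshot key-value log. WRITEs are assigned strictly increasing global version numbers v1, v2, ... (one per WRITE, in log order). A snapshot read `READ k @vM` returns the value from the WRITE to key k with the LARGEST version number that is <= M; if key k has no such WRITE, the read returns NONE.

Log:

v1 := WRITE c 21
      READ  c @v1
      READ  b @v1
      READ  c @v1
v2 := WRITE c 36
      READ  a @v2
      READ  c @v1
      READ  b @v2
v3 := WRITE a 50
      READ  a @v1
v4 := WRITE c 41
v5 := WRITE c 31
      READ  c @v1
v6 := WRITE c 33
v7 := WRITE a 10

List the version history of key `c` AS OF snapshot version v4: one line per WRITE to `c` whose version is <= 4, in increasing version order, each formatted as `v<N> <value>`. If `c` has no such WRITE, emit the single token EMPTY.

Scan writes for key=c with version <= 4:
  v1 WRITE c 21 -> keep
  v2 WRITE c 36 -> keep
  v3 WRITE a 50 -> skip
  v4 WRITE c 41 -> keep
  v5 WRITE c 31 -> drop (> snap)
  v6 WRITE c 33 -> drop (> snap)
  v7 WRITE a 10 -> skip
Collected: [(1, 21), (2, 36), (4, 41)]

Answer: v1 21
v2 36
v4 41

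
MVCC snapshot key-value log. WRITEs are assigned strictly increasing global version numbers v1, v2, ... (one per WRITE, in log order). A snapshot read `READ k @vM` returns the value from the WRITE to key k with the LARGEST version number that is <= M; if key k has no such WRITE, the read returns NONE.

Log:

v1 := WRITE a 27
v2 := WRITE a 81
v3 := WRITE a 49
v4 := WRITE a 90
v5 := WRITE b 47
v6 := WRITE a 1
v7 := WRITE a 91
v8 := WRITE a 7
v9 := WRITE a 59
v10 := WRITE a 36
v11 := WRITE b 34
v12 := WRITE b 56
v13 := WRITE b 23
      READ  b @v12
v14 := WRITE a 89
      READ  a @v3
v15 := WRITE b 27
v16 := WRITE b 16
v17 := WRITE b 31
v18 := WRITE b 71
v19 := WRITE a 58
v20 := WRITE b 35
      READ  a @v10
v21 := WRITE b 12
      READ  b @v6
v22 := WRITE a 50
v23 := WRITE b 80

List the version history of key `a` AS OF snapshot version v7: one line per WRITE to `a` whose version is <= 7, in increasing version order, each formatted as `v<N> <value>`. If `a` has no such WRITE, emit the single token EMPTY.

Answer: v1 27
v2 81
v3 49
v4 90
v6 1
v7 91

Derivation:
Scan writes for key=a with version <= 7:
  v1 WRITE a 27 -> keep
  v2 WRITE a 81 -> keep
  v3 WRITE a 49 -> keep
  v4 WRITE a 90 -> keep
  v5 WRITE b 47 -> skip
  v6 WRITE a 1 -> keep
  v7 WRITE a 91 -> keep
  v8 WRITE a 7 -> drop (> snap)
  v9 WRITE a 59 -> drop (> snap)
  v10 WRITE a 36 -> drop (> snap)
  v11 WRITE b 34 -> skip
  v12 WRITE b 56 -> skip
  v13 WRITE b 23 -> skip
  v14 WRITE a 89 -> drop (> snap)
  v15 WRITE b 27 -> skip
  v16 WRITE b 16 -> skip
  v17 WRITE b 31 -> skip
  v18 WRITE b 71 -> skip
  v19 WRITE a 58 -> drop (> snap)
  v20 WRITE b 35 -> skip
  v21 WRITE b 12 -> skip
  v22 WRITE a 50 -> drop (> snap)
  v23 WRITE b 80 -> skip
Collected: [(1, 27), (2, 81), (3, 49), (4, 90), (6, 1), (7, 91)]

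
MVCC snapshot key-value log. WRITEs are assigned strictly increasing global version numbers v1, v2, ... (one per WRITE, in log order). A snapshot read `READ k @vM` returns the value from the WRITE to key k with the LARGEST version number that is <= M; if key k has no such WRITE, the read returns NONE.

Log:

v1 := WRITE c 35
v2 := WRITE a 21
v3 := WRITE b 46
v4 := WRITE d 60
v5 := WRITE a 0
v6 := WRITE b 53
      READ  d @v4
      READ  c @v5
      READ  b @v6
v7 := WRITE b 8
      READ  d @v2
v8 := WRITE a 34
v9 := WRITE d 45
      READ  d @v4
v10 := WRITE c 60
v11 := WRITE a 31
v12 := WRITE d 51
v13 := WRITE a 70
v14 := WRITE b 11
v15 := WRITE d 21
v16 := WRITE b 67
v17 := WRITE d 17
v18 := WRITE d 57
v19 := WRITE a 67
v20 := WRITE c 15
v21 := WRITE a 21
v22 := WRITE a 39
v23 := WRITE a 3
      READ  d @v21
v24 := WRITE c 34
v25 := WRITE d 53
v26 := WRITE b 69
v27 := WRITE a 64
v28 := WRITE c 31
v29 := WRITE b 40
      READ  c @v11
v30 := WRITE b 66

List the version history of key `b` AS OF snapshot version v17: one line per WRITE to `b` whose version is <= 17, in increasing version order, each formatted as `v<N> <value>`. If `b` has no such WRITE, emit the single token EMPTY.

Scan writes for key=b with version <= 17:
  v1 WRITE c 35 -> skip
  v2 WRITE a 21 -> skip
  v3 WRITE b 46 -> keep
  v4 WRITE d 60 -> skip
  v5 WRITE a 0 -> skip
  v6 WRITE b 53 -> keep
  v7 WRITE b 8 -> keep
  v8 WRITE a 34 -> skip
  v9 WRITE d 45 -> skip
  v10 WRITE c 60 -> skip
  v11 WRITE a 31 -> skip
  v12 WRITE d 51 -> skip
  v13 WRITE a 70 -> skip
  v14 WRITE b 11 -> keep
  v15 WRITE d 21 -> skip
  v16 WRITE b 67 -> keep
  v17 WRITE d 17 -> skip
  v18 WRITE d 57 -> skip
  v19 WRITE a 67 -> skip
  v20 WRITE c 15 -> skip
  v21 WRITE a 21 -> skip
  v22 WRITE a 39 -> skip
  v23 WRITE a 3 -> skip
  v24 WRITE c 34 -> skip
  v25 WRITE d 53 -> skip
  v26 WRITE b 69 -> drop (> snap)
  v27 WRITE a 64 -> skip
  v28 WRITE c 31 -> skip
  v29 WRITE b 40 -> drop (> snap)
  v30 WRITE b 66 -> drop (> snap)
Collected: [(3, 46), (6, 53), (7, 8), (14, 11), (16, 67)]

Answer: v3 46
v6 53
v7 8
v14 11
v16 67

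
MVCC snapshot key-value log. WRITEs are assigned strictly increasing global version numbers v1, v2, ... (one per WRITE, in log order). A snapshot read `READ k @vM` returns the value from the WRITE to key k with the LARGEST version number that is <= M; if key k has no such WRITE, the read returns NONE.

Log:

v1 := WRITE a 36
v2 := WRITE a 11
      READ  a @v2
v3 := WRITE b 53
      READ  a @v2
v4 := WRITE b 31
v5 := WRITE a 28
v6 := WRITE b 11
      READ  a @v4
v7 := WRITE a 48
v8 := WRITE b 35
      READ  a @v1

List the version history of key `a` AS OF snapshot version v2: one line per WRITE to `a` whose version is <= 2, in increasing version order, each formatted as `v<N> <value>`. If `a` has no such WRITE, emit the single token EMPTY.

Scan writes for key=a with version <= 2:
  v1 WRITE a 36 -> keep
  v2 WRITE a 11 -> keep
  v3 WRITE b 53 -> skip
  v4 WRITE b 31 -> skip
  v5 WRITE a 28 -> drop (> snap)
  v6 WRITE b 11 -> skip
  v7 WRITE a 48 -> drop (> snap)
  v8 WRITE b 35 -> skip
Collected: [(1, 36), (2, 11)]

Answer: v1 36
v2 11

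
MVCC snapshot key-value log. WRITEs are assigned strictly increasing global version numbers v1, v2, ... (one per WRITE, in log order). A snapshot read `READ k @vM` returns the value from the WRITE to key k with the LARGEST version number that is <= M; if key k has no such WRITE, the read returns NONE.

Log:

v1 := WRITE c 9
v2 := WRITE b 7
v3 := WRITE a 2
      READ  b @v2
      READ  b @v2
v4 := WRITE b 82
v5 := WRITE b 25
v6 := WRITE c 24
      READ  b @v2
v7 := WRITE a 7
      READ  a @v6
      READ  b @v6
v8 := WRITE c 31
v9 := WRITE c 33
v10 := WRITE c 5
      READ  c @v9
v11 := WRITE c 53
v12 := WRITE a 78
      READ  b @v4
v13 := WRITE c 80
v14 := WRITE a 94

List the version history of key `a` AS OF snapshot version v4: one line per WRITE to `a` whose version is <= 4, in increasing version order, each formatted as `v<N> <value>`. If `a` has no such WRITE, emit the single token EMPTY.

Scan writes for key=a with version <= 4:
  v1 WRITE c 9 -> skip
  v2 WRITE b 7 -> skip
  v3 WRITE a 2 -> keep
  v4 WRITE b 82 -> skip
  v5 WRITE b 25 -> skip
  v6 WRITE c 24 -> skip
  v7 WRITE a 7 -> drop (> snap)
  v8 WRITE c 31 -> skip
  v9 WRITE c 33 -> skip
  v10 WRITE c 5 -> skip
  v11 WRITE c 53 -> skip
  v12 WRITE a 78 -> drop (> snap)
  v13 WRITE c 80 -> skip
  v14 WRITE a 94 -> drop (> snap)
Collected: [(3, 2)]

Answer: v3 2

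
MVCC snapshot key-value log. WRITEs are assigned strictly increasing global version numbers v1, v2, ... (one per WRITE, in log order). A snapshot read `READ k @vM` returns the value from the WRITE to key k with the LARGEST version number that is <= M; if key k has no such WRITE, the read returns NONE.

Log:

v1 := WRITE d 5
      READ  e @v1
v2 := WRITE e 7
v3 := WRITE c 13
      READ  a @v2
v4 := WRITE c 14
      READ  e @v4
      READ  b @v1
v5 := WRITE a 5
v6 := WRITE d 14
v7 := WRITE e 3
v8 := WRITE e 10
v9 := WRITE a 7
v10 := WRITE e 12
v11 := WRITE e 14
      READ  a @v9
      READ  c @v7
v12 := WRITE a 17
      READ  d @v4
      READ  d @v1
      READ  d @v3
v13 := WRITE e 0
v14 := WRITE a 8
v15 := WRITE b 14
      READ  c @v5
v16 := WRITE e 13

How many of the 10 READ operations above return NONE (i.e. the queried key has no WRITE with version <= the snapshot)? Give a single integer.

Answer: 3

Derivation:
v1: WRITE d=5  (d history now [(1, 5)])
READ e @v1: history=[] -> no version <= 1 -> NONE
v2: WRITE e=7  (e history now [(2, 7)])
v3: WRITE c=13  (c history now [(3, 13)])
READ a @v2: history=[] -> no version <= 2 -> NONE
v4: WRITE c=14  (c history now [(3, 13), (4, 14)])
READ e @v4: history=[(2, 7)] -> pick v2 -> 7
READ b @v1: history=[] -> no version <= 1 -> NONE
v5: WRITE a=5  (a history now [(5, 5)])
v6: WRITE d=14  (d history now [(1, 5), (6, 14)])
v7: WRITE e=3  (e history now [(2, 7), (7, 3)])
v8: WRITE e=10  (e history now [(2, 7), (7, 3), (8, 10)])
v9: WRITE a=7  (a history now [(5, 5), (9, 7)])
v10: WRITE e=12  (e history now [(2, 7), (7, 3), (8, 10), (10, 12)])
v11: WRITE e=14  (e history now [(2, 7), (7, 3), (8, 10), (10, 12), (11, 14)])
READ a @v9: history=[(5, 5), (9, 7)] -> pick v9 -> 7
READ c @v7: history=[(3, 13), (4, 14)] -> pick v4 -> 14
v12: WRITE a=17  (a history now [(5, 5), (9, 7), (12, 17)])
READ d @v4: history=[(1, 5), (6, 14)] -> pick v1 -> 5
READ d @v1: history=[(1, 5), (6, 14)] -> pick v1 -> 5
READ d @v3: history=[(1, 5), (6, 14)] -> pick v1 -> 5
v13: WRITE e=0  (e history now [(2, 7), (7, 3), (8, 10), (10, 12), (11, 14), (13, 0)])
v14: WRITE a=8  (a history now [(5, 5), (9, 7), (12, 17), (14, 8)])
v15: WRITE b=14  (b history now [(15, 14)])
READ c @v5: history=[(3, 13), (4, 14)] -> pick v4 -> 14
v16: WRITE e=13  (e history now [(2, 7), (7, 3), (8, 10), (10, 12), (11, 14), (13, 0), (16, 13)])
Read results in order: ['NONE', 'NONE', '7', 'NONE', '7', '14', '5', '5', '5', '14']
NONE count = 3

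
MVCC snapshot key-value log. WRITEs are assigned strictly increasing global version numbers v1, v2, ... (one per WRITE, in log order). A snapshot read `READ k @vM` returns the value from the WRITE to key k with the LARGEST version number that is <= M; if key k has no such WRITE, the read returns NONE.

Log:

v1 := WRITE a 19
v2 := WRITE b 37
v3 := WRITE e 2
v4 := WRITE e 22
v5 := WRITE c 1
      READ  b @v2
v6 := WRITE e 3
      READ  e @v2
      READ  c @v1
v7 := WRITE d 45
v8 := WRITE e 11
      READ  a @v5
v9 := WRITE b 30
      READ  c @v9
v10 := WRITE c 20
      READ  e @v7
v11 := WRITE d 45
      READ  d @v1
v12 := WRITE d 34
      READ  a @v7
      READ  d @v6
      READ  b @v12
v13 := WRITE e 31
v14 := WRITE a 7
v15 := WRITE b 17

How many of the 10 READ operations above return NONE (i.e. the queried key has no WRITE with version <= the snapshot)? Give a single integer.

v1: WRITE a=19  (a history now [(1, 19)])
v2: WRITE b=37  (b history now [(2, 37)])
v3: WRITE e=2  (e history now [(3, 2)])
v4: WRITE e=22  (e history now [(3, 2), (4, 22)])
v5: WRITE c=1  (c history now [(5, 1)])
READ b @v2: history=[(2, 37)] -> pick v2 -> 37
v6: WRITE e=3  (e history now [(3, 2), (4, 22), (6, 3)])
READ e @v2: history=[(3, 2), (4, 22), (6, 3)] -> no version <= 2 -> NONE
READ c @v1: history=[(5, 1)] -> no version <= 1 -> NONE
v7: WRITE d=45  (d history now [(7, 45)])
v8: WRITE e=11  (e history now [(3, 2), (4, 22), (6, 3), (8, 11)])
READ a @v5: history=[(1, 19)] -> pick v1 -> 19
v9: WRITE b=30  (b history now [(2, 37), (9, 30)])
READ c @v9: history=[(5, 1)] -> pick v5 -> 1
v10: WRITE c=20  (c history now [(5, 1), (10, 20)])
READ e @v7: history=[(3, 2), (4, 22), (6, 3), (8, 11)] -> pick v6 -> 3
v11: WRITE d=45  (d history now [(7, 45), (11, 45)])
READ d @v1: history=[(7, 45), (11, 45)] -> no version <= 1 -> NONE
v12: WRITE d=34  (d history now [(7, 45), (11, 45), (12, 34)])
READ a @v7: history=[(1, 19)] -> pick v1 -> 19
READ d @v6: history=[(7, 45), (11, 45), (12, 34)] -> no version <= 6 -> NONE
READ b @v12: history=[(2, 37), (9, 30)] -> pick v9 -> 30
v13: WRITE e=31  (e history now [(3, 2), (4, 22), (6, 3), (8, 11), (13, 31)])
v14: WRITE a=7  (a history now [(1, 19), (14, 7)])
v15: WRITE b=17  (b history now [(2, 37), (9, 30), (15, 17)])
Read results in order: ['37', 'NONE', 'NONE', '19', '1', '3', 'NONE', '19', 'NONE', '30']
NONE count = 4

Answer: 4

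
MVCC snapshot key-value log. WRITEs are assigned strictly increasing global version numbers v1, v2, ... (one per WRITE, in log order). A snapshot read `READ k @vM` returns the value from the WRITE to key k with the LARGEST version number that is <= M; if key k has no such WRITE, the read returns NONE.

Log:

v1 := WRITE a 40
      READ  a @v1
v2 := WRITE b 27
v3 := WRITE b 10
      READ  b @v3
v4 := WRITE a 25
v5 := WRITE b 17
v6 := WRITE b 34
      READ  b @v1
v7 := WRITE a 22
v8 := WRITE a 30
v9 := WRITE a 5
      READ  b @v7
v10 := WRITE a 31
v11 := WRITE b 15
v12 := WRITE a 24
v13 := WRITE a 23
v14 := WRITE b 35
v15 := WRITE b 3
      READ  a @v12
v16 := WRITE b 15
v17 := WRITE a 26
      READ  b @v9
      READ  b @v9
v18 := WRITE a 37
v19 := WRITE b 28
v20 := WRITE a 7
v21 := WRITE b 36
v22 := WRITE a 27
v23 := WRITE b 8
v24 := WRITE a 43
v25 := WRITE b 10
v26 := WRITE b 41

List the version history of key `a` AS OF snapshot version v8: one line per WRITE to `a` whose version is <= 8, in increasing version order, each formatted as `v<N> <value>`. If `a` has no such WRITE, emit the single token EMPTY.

Answer: v1 40
v4 25
v7 22
v8 30

Derivation:
Scan writes for key=a with version <= 8:
  v1 WRITE a 40 -> keep
  v2 WRITE b 27 -> skip
  v3 WRITE b 10 -> skip
  v4 WRITE a 25 -> keep
  v5 WRITE b 17 -> skip
  v6 WRITE b 34 -> skip
  v7 WRITE a 22 -> keep
  v8 WRITE a 30 -> keep
  v9 WRITE a 5 -> drop (> snap)
  v10 WRITE a 31 -> drop (> snap)
  v11 WRITE b 15 -> skip
  v12 WRITE a 24 -> drop (> snap)
  v13 WRITE a 23 -> drop (> snap)
  v14 WRITE b 35 -> skip
  v15 WRITE b 3 -> skip
  v16 WRITE b 15 -> skip
  v17 WRITE a 26 -> drop (> snap)
  v18 WRITE a 37 -> drop (> snap)
  v19 WRITE b 28 -> skip
  v20 WRITE a 7 -> drop (> snap)
  v21 WRITE b 36 -> skip
  v22 WRITE a 27 -> drop (> snap)
  v23 WRITE b 8 -> skip
  v24 WRITE a 43 -> drop (> snap)
  v25 WRITE b 10 -> skip
  v26 WRITE b 41 -> skip
Collected: [(1, 40), (4, 25), (7, 22), (8, 30)]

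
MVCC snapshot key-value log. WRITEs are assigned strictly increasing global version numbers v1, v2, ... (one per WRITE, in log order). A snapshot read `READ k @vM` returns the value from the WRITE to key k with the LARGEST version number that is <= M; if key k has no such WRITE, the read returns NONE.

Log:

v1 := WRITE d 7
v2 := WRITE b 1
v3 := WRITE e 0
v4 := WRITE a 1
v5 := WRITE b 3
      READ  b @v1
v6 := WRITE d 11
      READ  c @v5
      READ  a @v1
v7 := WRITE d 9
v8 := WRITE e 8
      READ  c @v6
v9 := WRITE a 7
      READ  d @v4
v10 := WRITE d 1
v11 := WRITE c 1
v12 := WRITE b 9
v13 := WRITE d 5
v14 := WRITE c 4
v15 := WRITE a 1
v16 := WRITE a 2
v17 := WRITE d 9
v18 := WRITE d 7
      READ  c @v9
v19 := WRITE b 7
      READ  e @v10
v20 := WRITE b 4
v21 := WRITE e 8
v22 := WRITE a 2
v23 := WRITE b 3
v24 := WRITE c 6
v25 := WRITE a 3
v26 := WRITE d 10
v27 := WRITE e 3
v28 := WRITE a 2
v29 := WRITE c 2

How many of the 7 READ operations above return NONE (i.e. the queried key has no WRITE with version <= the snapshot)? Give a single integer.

Answer: 5

Derivation:
v1: WRITE d=7  (d history now [(1, 7)])
v2: WRITE b=1  (b history now [(2, 1)])
v3: WRITE e=0  (e history now [(3, 0)])
v4: WRITE a=1  (a history now [(4, 1)])
v5: WRITE b=3  (b history now [(2, 1), (5, 3)])
READ b @v1: history=[(2, 1), (5, 3)] -> no version <= 1 -> NONE
v6: WRITE d=11  (d history now [(1, 7), (6, 11)])
READ c @v5: history=[] -> no version <= 5 -> NONE
READ a @v1: history=[(4, 1)] -> no version <= 1 -> NONE
v7: WRITE d=9  (d history now [(1, 7), (6, 11), (7, 9)])
v8: WRITE e=8  (e history now [(3, 0), (8, 8)])
READ c @v6: history=[] -> no version <= 6 -> NONE
v9: WRITE a=7  (a history now [(4, 1), (9, 7)])
READ d @v4: history=[(1, 7), (6, 11), (7, 9)] -> pick v1 -> 7
v10: WRITE d=1  (d history now [(1, 7), (6, 11), (7, 9), (10, 1)])
v11: WRITE c=1  (c history now [(11, 1)])
v12: WRITE b=9  (b history now [(2, 1), (5, 3), (12, 9)])
v13: WRITE d=5  (d history now [(1, 7), (6, 11), (7, 9), (10, 1), (13, 5)])
v14: WRITE c=4  (c history now [(11, 1), (14, 4)])
v15: WRITE a=1  (a history now [(4, 1), (9, 7), (15, 1)])
v16: WRITE a=2  (a history now [(4, 1), (9, 7), (15, 1), (16, 2)])
v17: WRITE d=9  (d history now [(1, 7), (6, 11), (7, 9), (10, 1), (13, 5), (17, 9)])
v18: WRITE d=7  (d history now [(1, 7), (6, 11), (7, 9), (10, 1), (13, 5), (17, 9), (18, 7)])
READ c @v9: history=[(11, 1), (14, 4)] -> no version <= 9 -> NONE
v19: WRITE b=7  (b history now [(2, 1), (5, 3), (12, 9), (19, 7)])
READ e @v10: history=[(3, 0), (8, 8)] -> pick v8 -> 8
v20: WRITE b=4  (b history now [(2, 1), (5, 3), (12, 9), (19, 7), (20, 4)])
v21: WRITE e=8  (e history now [(3, 0), (8, 8), (21, 8)])
v22: WRITE a=2  (a history now [(4, 1), (9, 7), (15, 1), (16, 2), (22, 2)])
v23: WRITE b=3  (b history now [(2, 1), (5, 3), (12, 9), (19, 7), (20, 4), (23, 3)])
v24: WRITE c=6  (c history now [(11, 1), (14, 4), (24, 6)])
v25: WRITE a=3  (a history now [(4, 1), (9, 7), (15, 1), (16, 2), (22, 2), (25, 3)])
v26: WRITE d=10  (d history now [(1, 7), (6, 11), (7, 9), (10, 1), (13, 5), (17, 9), (18, 7), (26, 10)])
v27: WRITE e=3  (e history now [(3, 0), (8, 8), (21, 8), (27, 3)])
v28: WRITE a=2  (a history now [(4, 1), (9, 7), (15, 1), (16, 2), (22, 2), (25, 3), (28, 2)])
v29: WRITE c=2  (c history now [(11, 1), (14, 4), (24, 6), (29, 2)])
Read results in order: ['NONE', 'NONE', 'NONE', 'NONE', '7', 'NONE', '8']
NONE count = 5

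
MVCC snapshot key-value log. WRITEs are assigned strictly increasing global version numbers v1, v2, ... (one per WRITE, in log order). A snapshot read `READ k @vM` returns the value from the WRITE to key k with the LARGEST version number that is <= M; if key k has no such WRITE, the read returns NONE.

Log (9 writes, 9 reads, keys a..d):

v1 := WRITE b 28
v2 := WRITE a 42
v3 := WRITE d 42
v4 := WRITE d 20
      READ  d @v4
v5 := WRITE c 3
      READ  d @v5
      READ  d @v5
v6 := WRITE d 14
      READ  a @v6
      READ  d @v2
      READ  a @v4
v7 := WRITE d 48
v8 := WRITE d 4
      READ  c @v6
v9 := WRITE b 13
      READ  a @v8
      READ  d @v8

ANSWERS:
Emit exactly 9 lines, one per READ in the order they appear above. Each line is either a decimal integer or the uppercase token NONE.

Answer: 20
20
20
42
NONE
42
3
42
4

Derivation:
v1: WRITE b=28  (b history now [(1, 28)])
v2: WRITE a=42  (a history now [(2, 42)])
v3: WRITE d=42  (d history now [(3, 42)])
v4: WRITE d=20  (d history now [(3, 42), (4, 20)])
READ d @v4: history=[(3, 42), (4, 20)] -> pick v4 -> 20
v5: WRITE c=3  (c history now [(5, 3)])
READ d @v5: history=[(3, 42), (4, 20)] -> pick v4 -> 20
READ d @v5: history=[(3, 42), (4, 20)] -> pick v4 -> 20
v6: WRITE d=14  (d history now [(3, 42), (4, 20), (6, 14)])
READ a @v6: history=[(2, 42)] -> pick v2 -> 42
READ d @v2: history=[(3, 42), (4, 20), (6, 14)] -> no version <= 2 -> NONE
READ a @v4: history=[(2, 42)] -> pick v2 -> 42
v7: WRITE d=48  (d history now [(3, 42), (4, 20), (6, 14), (7, 48)])
v8: WRITE d=4  (d history now [(3, 42), (4, 20), (6, 14), (7, 48), (8, 4)])
READ c @v6: history=[(5, 3)] -> pick v5 -> 3
v9: WRITE b=13  (b history now [(1, 28), (9, 13)])
READ a @v8: history=[(2, 42)] -> pick v2 -> 42
READ d @v8: history=[(3, 42), (4, 20), (6, 14), (7, 48), (8, 4)] -> pick v8 -> 4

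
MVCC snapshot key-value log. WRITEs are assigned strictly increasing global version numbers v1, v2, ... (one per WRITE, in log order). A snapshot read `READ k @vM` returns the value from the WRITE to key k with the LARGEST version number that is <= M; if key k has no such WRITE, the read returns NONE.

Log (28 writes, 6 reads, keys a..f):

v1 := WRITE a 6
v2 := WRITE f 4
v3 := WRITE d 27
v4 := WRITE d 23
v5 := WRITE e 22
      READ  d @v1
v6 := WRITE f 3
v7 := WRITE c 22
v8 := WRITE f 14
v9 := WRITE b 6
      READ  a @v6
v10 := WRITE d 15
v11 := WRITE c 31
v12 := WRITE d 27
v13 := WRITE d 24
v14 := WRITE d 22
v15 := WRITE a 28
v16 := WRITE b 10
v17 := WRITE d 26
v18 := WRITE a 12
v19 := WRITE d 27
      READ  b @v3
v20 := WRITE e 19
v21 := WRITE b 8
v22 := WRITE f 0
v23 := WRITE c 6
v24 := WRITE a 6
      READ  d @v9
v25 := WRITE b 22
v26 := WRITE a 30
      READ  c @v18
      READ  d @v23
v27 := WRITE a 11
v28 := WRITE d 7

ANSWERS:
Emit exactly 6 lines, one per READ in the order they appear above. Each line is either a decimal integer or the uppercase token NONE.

v1: WRITE a=6  (a history now [(1, 6)])
v2: WRITE f=4  (f history now [(2, 4)])
v3: WRITE d=27  (d history now [(3, 27)])
v4: WRITE d=23  (d history now [(3, 27), (4, 23)])
v5: WRITE e=22  (e history now [(5, 22)])
READ d @v1: history=[(3, 27), (4, 23)] -> no version <= 1 -> NONE
v6: WRITE f=3  (f history now [(2, 4), (6, 3)])
v7: WRITE c=22  (c history now [(7, 22)])
v8: WRITE f=14  (f history now [(2, 4), (6, 3), (8, 14)])
v9: WRITE b=6  (b history now [(9, 6)])
READ a @v6: history=[(1, 6)] -> pick v1 -> 6
v10: WRITE d=15  (d history now [(3, 27), (4, 23), (10, 15)])
v11: WRITE c=31  (c history now [(7, 22), (11, 31)])
v12: WRITE d=27  (d history now [(3, 27), (4, 23), (10, 15), (12, 27)])
v13: WRITE d=24  (d history now [(3, 27), (4, 23), (10, 15), (12, 27), (13, 24)])
v14: WRITE d=22  (d history now [(3, 27), (4, 23), (10, 15), (12, 27), (13, 24), (14, 22)])
v15: WRITE a=28  (a history now [(1, 6), (15, 28)])
v16: WRITE b=10  (b history now [(9, 6), (16, 10)])
v17: WRITE d=26  (d history now [(3, 27), (4, 23), (10, 15), (12, 27), (13, 24), (14, 22), (17, 26)])
v18: WRITE a=12  (a history now [(1, 6), (15, 28), (18, 12)])
v19: WRITE d=27  (d history now [(3, 27), (4, 23), (10, 15), (12, 27), (13, 24), (14, 22), (17, 26), (19, 27)])
READ b @v3: history=[(9, 6), (16, 10)] -> no version <= 3 -> NONE
v20: WRITE e=19  (e history now [(5, 22), (20, 19)])
v21: WRITE b=8  (b history now [(9, 6), (16, 10), (21, 8)])
v22: WRITE f=0  (f history now [(2, 4), (6, 3), (8, 14), (22, 0)])
v23: WRITE c=6  (c history now [(7, 22), (11, 31), (23, 6)])
v24: WRITE a=6  (a history now [(1, 6), (15, 28), (18, 12), (24, 6)])
READ d @v9: history=[(3, 27), (4, 23), (10, 15), (12, 27), (13, 24), (14, 22), (17, 26), (19, 27)] -> pick v4 -> 23
v25: WRITE b=22  (b history now [(9, 6), (16, 10), (21, 8), (25, 22)])
v26: WRITE a=30  (a history now [(1, 6), (15, 28), (18, 12), (24, 6), (26, 30)])
READ c @v18: history=[(7, 22), (11, 31), (23, 6)] -> pick v11 -> 31
READ d @v23: history=[(3, 27), (4, 23), (10, 15), (12, 27), (13, 24), (14, 22), (17, 26), (19, 27)] -> pick v19 -> 27
v27: WRITE a=11  (a history now [(1, 6), (15, 28), (18, 12), (24, 6), (26, 30), (27, 11)])
v28: WRITE d=7  (d history now [(3, 27), (4, 23), (10, 15), (12, 27), (13, 24), (14, 22), (17, 26), (19, 27), (28, 7)])

Answer: NONE
6
NONE
23
31
27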